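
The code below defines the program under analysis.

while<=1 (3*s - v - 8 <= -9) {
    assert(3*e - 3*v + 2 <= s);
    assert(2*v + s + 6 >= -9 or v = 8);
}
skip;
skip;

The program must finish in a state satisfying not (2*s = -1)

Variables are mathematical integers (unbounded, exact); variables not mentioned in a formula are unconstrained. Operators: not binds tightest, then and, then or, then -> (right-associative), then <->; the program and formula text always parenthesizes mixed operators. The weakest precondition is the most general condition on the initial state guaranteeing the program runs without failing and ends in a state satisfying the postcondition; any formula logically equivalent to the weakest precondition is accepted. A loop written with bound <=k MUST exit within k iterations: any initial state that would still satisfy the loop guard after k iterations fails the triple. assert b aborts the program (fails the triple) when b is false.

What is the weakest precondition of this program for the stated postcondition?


Working backward. After the program, not (2*s = -1) must hold.
Before skip: not (2*s = -1)
Before skip: not (2*s = -1)
Before the loop (bound <=1), unroll the exhaustion recursion (WP_0 = exit-now case; WP_j = one more guarded iteration, up to j = 1):
  WP_0: (not (3*s <= v - 1)) and (not (2*s = -1))
  WP_1: (3*s <= v - 1 -> (3*e <= s + 3*v - 2 and (s + 2*v >= -15 or v = 8) and (not (3*s <= v - 1)) and (not (2*s = -1)))) and ((not (3*s <= v - 1)) -> (not (2*s = -1)))
So before the loop: (3*s <= v - 1 -> (3*e <= s + 3*v - 2 and (s + 2*v >= -15 or v = 8) and (not (3*s <= v - 1)) and (not (2*s = -1)))) and ((not (3*s <= v - 1)) -> (not (2*s = -1)))
Answer: WP = (3*s <= v - 1 -> (3*e <= s + 3*v - 2 and (s + 2*v >= -15 or v = 8) and (not (3*s <= v - 1)) and (not (2*s = -1)))) and ((not (3*s <= v - 1)) -> (not (2*s = -1)))


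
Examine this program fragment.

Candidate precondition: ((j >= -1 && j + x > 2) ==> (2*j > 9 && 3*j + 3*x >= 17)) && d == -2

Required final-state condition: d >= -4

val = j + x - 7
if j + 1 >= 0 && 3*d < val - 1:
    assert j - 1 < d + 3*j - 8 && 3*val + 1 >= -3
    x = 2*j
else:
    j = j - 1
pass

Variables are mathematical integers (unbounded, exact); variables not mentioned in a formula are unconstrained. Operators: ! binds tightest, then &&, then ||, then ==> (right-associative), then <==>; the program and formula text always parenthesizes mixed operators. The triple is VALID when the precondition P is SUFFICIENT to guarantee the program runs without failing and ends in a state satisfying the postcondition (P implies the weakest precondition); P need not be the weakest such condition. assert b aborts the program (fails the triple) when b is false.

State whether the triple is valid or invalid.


Working backward. After the program, d >= -4 must hold.
Before skip: d >= -4
Then branch requires d + 2*j > 7 && 3*val >= -4 && d >= -4; else branch requires d >= -4.
Before the if: ((j >= -1 && 3*d < val - 1) ==> (d + 2*j > 7 && 3*val >= -4 && d >= -4)) && ((!(j >= -1 && 3*d < val - 1)) ==> d >= -4)
Before val := j + x - 7: ((j >= -1 && 3*d < j + x - 8) ==> (d + 2*j > 7 && 3*j + 3*x >= 17 && d >= -4)) && ((!(j >= -1 && 3*d < j + x - 8)) ==> d >= -4)
The weakest precondition is ((j >= -1 && 3*d < j + x - 8) ==> (d + 2*j > 7 && 3*j + 3*x >= 17 && d >= -4)) && ((!(j >= -1 && 3*d < j + x - 8)) ==> d >= -4).
Check whether ((j >= -1 && j + x > 2) ==> (2*j > 9 && 3*j + 3*x >= 17)) && d == -2 implies it.
Every state satisfying the precondition satisfies the weakest precondition: the implication holds.
Answer: valid


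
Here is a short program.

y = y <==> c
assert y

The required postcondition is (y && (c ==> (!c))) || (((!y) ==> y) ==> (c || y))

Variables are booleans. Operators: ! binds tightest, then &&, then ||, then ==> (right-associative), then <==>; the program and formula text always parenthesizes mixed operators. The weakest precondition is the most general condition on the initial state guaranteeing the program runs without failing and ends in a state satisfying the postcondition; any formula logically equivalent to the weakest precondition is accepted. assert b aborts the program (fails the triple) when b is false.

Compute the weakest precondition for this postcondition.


Working backward. After the program, (y && (c ==> (!c))) || (((!y) ==> y) ==> (c || y)) must hold.
Before assert y: y && ((y && (c ==> (!c))) || (((!y) ==> y) ==> (c || y)))
Before y := y <==> c: (y <==> c) && (((y <==> c) && (c ==> (!c))) || (((!(y <==> c)) ==> (y <==> c)) ==> (c || (y <==> c))))
Answer: WP = (y <==> c) && (((y <==> c) && (c ==> (!c))) || (((!(y <==> c)) ==> (y <==> c)) ==> (c || (y <==> c))))


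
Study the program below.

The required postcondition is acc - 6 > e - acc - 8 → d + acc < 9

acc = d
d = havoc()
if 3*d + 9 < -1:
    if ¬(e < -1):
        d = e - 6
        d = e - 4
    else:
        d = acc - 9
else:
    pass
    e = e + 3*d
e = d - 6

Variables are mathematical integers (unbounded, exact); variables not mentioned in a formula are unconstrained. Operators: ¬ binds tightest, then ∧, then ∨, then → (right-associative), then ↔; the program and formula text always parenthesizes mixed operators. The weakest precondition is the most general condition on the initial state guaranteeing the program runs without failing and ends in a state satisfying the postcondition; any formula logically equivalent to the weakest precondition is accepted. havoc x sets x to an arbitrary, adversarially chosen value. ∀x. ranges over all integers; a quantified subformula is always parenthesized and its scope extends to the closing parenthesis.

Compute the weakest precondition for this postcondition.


Working backward. After the program, the postcondition acc - 6 > e - acc - 8 → d + acc < 9 must hold; in canonical form it is 2*acc > e - 2 → acc + d < 9.
Before e := d - 6: 2*acc > d - 8 → acc + d < 9
Then branch requires ((¬(e < -1)) → (2*acc > e - 12 → acc + e < 13)) ∧ (e < -1 → (acc > -17 → 2*acc < 18)); else branch requires 2*acc > d - 8 → acc + d < 9.
Before the if: (3*d < -10 → (((¬(e < -1)) → (2*acc > e - 12 → acc + e < 13)) ∧ (e < -1 → (acc > -17 → 2*acc < 18)))) ∧ ((¬(3*d < -10)) → (2*acc > d - 8 → acc + d < 9))
Before havoc d: ∀d_1. ((3*d_1 < -10 → (((¬(e < -1)) → (2*acc > e - 12 → acc + e < 13)) ∧ (e < -1 → (acc > -17 → 2*acc < 18)))) ∧ ((¬(3*d_1 < -10)) → (2*acc > d_1 - 8 → acc + d_1 < 9)))
Before acc := d: ∀d_1. ((3*d_1 < -10 → (((¬(e < -1)) → (2*d > e - 12 → d + e < 13)) ∧ (e < -1 → (d > -17 → 2*d < 18)))) ∧ ((¬(3*d_1 < -10)) → (2*d > d_1 - 8 → d + d_1 < 9)))
Answer: WP = ∀d_1. ((3*d_1 < -10 → (((¬(e < -1)) → (2*d > e - 12 → d + e < 13)) ∧ (e < -1 → (d > -17 → 2*d < 18)))) ∧ ((¬(3*d_1 < -10)) → (2*d > d_1 - 8 → d + d_1 < 9)))


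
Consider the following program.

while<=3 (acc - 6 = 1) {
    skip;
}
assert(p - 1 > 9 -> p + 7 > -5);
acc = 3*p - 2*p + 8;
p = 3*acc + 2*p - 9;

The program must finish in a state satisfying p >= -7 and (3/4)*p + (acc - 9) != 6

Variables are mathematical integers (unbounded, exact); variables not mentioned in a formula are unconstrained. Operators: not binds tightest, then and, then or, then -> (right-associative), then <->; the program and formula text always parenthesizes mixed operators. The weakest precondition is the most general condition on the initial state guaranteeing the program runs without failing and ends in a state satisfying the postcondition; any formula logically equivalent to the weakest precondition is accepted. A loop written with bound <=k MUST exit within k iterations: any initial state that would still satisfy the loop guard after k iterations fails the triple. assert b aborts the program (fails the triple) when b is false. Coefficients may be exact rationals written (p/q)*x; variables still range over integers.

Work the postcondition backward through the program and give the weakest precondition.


Working backward. After the program, the postcondition p >= -7 and (3/4)*p + (acc - 9) != 6 must hold; in canonical form it is p >= -7 and acc + (3/4)*p != 15.
Before p := 3*acc + 2*p - 9: 3*acc + 2*p >= 2 and (13/4)*acc + (3/2)*p != 87/4
Before acc := 3*p - 2*p + 8: 5*p >= -22 and (19/4)*p != -17/4
Before assert p - 1 > 9 -> p + 7 > -5: (p > 10 -> p > -12) and 5*p >= -22 and (19/4)*p != -17/4
Before the loop (bound <=3), unroll the exhaustion recursion (WP_0 = exit-now case; WP_j = one more guarded iteration, up to j = 3):
  WP_0: (not (acc = 7)) and (p > 10 -> p > -12) and 5*p >= -22 and (19/4)*p != -17/4
  WP_1: (acc = 7 -> ((not (acc = 7)) and (p > 10 -> p > -12) and 5*p >= -22 and (19/4)*p != -17/4)) and ((not (acc = 7)) -> ((p > 10 -> p > -12) and 5*p >= -22 and (19/4)*p != -17/4))
  WP_2: (acc = 7 -> ((acc = 7 -> ((not (acc = 7)) and (p > 10 -> p > -12) and 5*p >= -22 and (19/4)*p != -17/4)) and ((not (acc = 7)) -> ((p > 10 -> p > -12) and 5*p >= -22 and (19/4)*p != -17/4)))) and ((not (acc = 7)) -> ((p > 10 -> p > -12) and 5*p >= -22 and (19/4)*p != -17/4))
  WP_3: (acc = 7 -> ((acc = 7 -> ((acc = 7 -> ((not (acc = 7)) and (p > 10 -> p > -12) and 5*p >= -22 and (19/4)*p != -17/4)) and ((not (acc = 7)) -> ((p > 10 -> p > -12) and 5*p >= -22 and (19/4)*p != -17/4)))) and ((not (acc = 7)) -> ((p > 10 -> p > -12) and 5*p >= -22 and (19/4)*p != -17/4)))) and ((not (acc = 7)) -> ((p > 10 -> p > -12) and 5*p >= -22 and (19/4)*p != -17/4))
So before the loop: (acc = 7 -> ((acc = 7 -> ((acc = 7 -> ((not (acc = 7)) and (p > 10 -> p > -12) and 5*p >= -22 and (19/4)*p != -17/4)) and ((not (acc = 7)) -> ((p > 10 -> p > -12) and 5*p >= -22 and (19/4)*p != -17/4)))) and ((not (acc = 7)) -> ((p > 10 -> p > -12) and 5*p >= -22 and (19/4)*p != -17/4)))) and ((not (acc = 7)) -> ((p > 10 -> p > -12) and 5*p >= -22 and (19/4)*p != -17/4))
Answer: WP = (acc = 7 -> ((acc = 7 -> ((acc = 7 -> ((not (acc = 7)) and (p > 10 -> p > -12) and 5*p >= -22 and (19/4)*p != -17/4)) and ((not (acc = 7)) -> ((p > 10 -> p > -12) and 5*p >= -22 and (19/4)*p != -17/4)))) and ((not (acc = 7)) -> ((p > 10 -> p > -12) and 5*p >= -22 and (19/4)*p != -17/4)))) and ((not (acc = 7)) -> ((p > 10 -> p > -12) and 5*p >= -22 and (19/4)*p != -17/4))


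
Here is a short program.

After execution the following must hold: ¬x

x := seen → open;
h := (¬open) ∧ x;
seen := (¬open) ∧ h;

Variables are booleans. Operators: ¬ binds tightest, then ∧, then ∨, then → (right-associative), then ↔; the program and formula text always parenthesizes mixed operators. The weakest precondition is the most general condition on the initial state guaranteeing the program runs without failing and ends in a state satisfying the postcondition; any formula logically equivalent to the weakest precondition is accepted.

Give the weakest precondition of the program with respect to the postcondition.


Working backward. After the program, ¬x must hold.
Before seen := (¬open) ∧ h: ¬x
Before h := (¬open) ∧ x: ¬x
Before x := seen → open: ¬(seen → open)
Answer: WP = ¬(seen → open)


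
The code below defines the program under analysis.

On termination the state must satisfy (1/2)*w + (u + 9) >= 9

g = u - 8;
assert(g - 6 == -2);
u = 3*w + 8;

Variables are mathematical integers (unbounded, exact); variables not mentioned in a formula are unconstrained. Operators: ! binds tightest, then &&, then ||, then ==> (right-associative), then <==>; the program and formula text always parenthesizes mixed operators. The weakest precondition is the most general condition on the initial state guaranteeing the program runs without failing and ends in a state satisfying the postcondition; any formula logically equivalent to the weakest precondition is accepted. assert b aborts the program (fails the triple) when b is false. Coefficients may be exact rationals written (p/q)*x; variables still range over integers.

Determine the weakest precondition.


Working backward. After the program, the postcondition (1/2)*w + (u + 9) >= 9 must hold; in canonical form it is u + (1/2)*w >= 0.
Before u := 3*w + 8: (7/2)*w >= -8
Before assert g - 6 == -2: g == 4 && (7/2)*w >= -8
Before g := u - 8: u == 12 && (7/2)*w >= -8
Answer: WP = u == 12 && (7/2)*w >= -8


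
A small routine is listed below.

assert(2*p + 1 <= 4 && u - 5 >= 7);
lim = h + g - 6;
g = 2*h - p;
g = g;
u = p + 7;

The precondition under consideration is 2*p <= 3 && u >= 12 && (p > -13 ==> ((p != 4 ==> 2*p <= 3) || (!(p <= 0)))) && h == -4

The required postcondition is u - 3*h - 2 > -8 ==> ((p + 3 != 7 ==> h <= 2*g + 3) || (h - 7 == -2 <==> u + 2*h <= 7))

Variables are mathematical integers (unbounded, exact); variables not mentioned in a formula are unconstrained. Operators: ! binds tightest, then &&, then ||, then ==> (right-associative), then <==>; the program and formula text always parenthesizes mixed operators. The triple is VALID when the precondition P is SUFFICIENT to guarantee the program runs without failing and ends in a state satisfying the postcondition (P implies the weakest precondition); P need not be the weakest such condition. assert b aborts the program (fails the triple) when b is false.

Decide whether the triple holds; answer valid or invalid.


Working backward. After the program, the postcondition u - 3*h - 2 > -8 ==> ((p + 3 != 7 ==> h <= 2*g + 3) || (h - 7 == -2 <==> u + 2*h <= 7)) must hold; in canonical form it is u > 3*h - 6 ==> ((p != 4 ==> h <= 2*g + 3) || (h == 5 <==> 2*h + u <= 7)).
Before u := p + 7: p > 3*h - 13 ==> ((p != 4 ==> h <= 2*g + 3) || (h == 5 <==> 2*h + p <= 0))
Before g := g: p > 3*h - 13 ==> ((p != 4 ==> h <= 2*g + 3) || (h == 5 <==> 2*h + p <= 0))
Before g := 2*h - p: p > 3*h - 13 ==> ((p != 4 ==> 2*p <= 3*h + 3) || (h == 5 <==> 2*h + p <= 0))
Before lim := h + g - 6: p > 3*h - 13 ==> ((p != 4 ==> 2*p <= 3*h + 3) || (h == 5 <==> 2*h + p <= 0))
Before assert 2*p + 1 <= 4 && u - 5 >= 7: 2*p <= 3 && u >= 12 && (p > 3*h - 13 ==> ((p != 4 ==> 2*p <= 3*h + 3) || (h == 5 <==> 2*h + p <= 0)))
The weakest precondition is 2*p <= 3 && u >= 12 && (p > 3*h - 13 ==> ((p != 4 ==> 2*p <= 3*h + 3) || (h == 5 <==> 2*h + p <= 0))).
Check whether 2*p <= 3 && u >= 12 && (p > -13 ==> ((p != 4 ==> 2*p <= 3) || (!(p <= 0)))) && h == -4 implies it.
Countermodel: at the initial state h = -4, p = -4, u = 12, the precondition holds but the weakest precondition fails.
Answer: invalid


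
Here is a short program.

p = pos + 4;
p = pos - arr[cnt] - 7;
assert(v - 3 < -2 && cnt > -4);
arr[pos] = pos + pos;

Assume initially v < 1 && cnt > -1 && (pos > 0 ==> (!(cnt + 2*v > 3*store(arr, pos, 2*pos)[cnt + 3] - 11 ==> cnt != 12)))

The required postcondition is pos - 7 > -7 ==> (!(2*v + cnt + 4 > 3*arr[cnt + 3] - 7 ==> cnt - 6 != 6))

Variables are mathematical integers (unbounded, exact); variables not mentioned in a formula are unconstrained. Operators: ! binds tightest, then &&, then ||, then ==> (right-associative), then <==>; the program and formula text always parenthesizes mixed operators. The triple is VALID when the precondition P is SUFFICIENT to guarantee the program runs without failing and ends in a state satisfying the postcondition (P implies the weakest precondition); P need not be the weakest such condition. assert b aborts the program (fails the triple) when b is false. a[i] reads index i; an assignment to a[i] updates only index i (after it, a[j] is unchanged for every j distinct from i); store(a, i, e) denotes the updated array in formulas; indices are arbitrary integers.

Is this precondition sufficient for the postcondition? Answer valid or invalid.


Working backward. After the program, the postcondition pos - 7 > -7 ==> (!(2*v + cnt + 4 > 3*arr[cnt + 3] - 7 ==> cnt - 6 != 6)) must hold; in canonical form it is pos > 0 ==> (!(cnt + 2*v > 3*arr[cnt + 3] - 11 ==> cnt != 12)).
Before arr[pos] := pos + pos: pos > 0 ==> (!(cnt + 2*v > 3*store(arr, pos, 2*pos)[cnt + 3] - 11 ==> cnt != 12))
Before assert v - 3 < -2 && cnt > -4: v < 1 && cnt > -4 && (pos > 0 ==> (!(cnt + 2*v > 3*store(arr, pos, 2*pos)[cnt + 3] - 11 ==> cnt != 12)))
Before p := pos - arr[cnt] - 7: v < 1 && cnt > -4 && (pos > 0 ==> (!(cnt + 2*v > 3*store(arr, pos, 2*pos)[cnt + 3] - 11 ==> cnt != 12)))
Before p := pos + 4: v < 1 && cnt > -4 && (pos > 0 ==> (!(cnt + 2*v > 3*store(arr, pos, 2*pos)[cnt + 3] - 11 ==> cnt != 12)))
The weakest precondition is v < 1 && cnt > -4 && (pos > 0 ==> (!(cnt + 2*v > 3*store(arr, pos, 2*pos)[cnt + 3] - 11 ==> cnt != 12))).
Check whether v < 1 && cnt > -1 && (pos > 0 ==> (!(cnt + 2*v > 3*store(arr, pos, 2*pos)[cnt + 3] - 11 ==> cnt != 12))) implies it.
Every state satisfying the precondition satisfies the weakest precondition: the implication holds.
Answer: valid


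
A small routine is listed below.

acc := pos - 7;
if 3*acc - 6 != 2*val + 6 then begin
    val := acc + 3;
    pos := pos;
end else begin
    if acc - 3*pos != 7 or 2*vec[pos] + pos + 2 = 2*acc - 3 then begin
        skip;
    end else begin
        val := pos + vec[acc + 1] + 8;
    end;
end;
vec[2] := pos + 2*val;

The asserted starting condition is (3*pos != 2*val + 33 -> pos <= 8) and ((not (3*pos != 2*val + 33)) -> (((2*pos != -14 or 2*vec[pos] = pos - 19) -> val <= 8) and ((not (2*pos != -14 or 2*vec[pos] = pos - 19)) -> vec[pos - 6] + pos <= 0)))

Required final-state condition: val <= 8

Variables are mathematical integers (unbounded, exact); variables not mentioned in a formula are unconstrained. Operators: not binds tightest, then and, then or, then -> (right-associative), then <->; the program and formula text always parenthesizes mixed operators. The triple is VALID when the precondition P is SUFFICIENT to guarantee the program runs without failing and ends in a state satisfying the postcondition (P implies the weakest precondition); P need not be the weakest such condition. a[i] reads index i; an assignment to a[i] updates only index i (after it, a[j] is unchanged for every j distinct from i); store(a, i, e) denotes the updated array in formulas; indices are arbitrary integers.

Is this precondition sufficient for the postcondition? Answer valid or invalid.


Working backward. After the program, val <= 8 must hold.
Before vec[2] := pos + 2*val: val <= 8
Then branch requires acc <= 5; else branch requires ((acc != 3*pos + 7 or 2*vec[pos] + pos = 2*acc - 5) -> val <= 8) and ((not (acc != 3*pos + 7 or 2*vec[pos] + pos = 2*acc - 5)) -> vec[acc + 1] + pos <= 0).
Before the if: (3*acc != 2*val + 12 -> acc <= 5) and ((not (3*acc != 2*val + 12)) -> (((acc != 3*pos + 7 or 2*vec[pos] + pos = 2*acc - 5) -> val <= 8) and ((not (acc != 3*pos + 7 or 2*vec[pos] + pos = 2*acc - 5)) -> vec[acc + 1] + pos <= 0)))
Before acc := pos - 7: (3*pos != 2*val + 33 -> pos <= 12) and ((not (3*pos != 2*val + 33)) -> (((2*pos != -14 or 2*vec[pos] = pos - 19) -> val <= 8) and ((not (2*pos != -14 or 2*vec[pos] = pos - 19)) -> vec[pos - 6] + pos <= 0)))
The weakest precondition is (3*pos != 2*val + 33 -> pos <= 12) and ((not (3*pos != 2*val + 33)) -> (((2*pos != -14 or 2*vec[pos] = pos - 19) -> val <= 8) and ((not (2*pos != -14 or 2*vec[pos] = pos - 19)) -> vec[pos - 6] + pos <= 0))).
Check whether (3*pos != 2*val + 33 -> pos <= 8) and ((not (3*pos != 2*val + 33)) -> (((2*pos != -14 or 2*vec[pos] = pos - 19) -> val <= 8) and ((not (2*pos != -14 or 2*vec[pos] = pos - 19)) -> vec[pos - 6] + pos <= 0))) implies it.
Every state satisfying the precondition satisfies the weakest precondition: the implication holds.
Answer: valid


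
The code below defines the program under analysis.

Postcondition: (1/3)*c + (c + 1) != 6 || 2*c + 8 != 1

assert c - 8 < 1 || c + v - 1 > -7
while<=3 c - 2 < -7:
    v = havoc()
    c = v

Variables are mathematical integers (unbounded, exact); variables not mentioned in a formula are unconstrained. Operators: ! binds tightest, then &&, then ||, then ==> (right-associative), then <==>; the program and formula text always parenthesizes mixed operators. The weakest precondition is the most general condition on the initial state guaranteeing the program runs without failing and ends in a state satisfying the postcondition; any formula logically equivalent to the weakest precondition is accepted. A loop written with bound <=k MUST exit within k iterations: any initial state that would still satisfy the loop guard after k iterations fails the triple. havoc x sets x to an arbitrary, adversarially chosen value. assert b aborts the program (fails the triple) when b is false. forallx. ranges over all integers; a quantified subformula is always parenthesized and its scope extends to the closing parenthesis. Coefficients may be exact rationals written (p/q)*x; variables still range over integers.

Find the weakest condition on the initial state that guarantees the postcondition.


Working backward. After the program, the postcondition (1/3)*c + (c + 1) != 6 || 2*c + 8 != 1 must hold; in canonical form it is (4/3)*c != 5 || 2*c != -7.
Before the loop (bound <=3), unroll the exhaustion recursion (WP_0 = exit-now case; WP_j = one more guarded iteration, up to j = 3):
  WP_0: (!(c < -5)) && ((4/3)*c != 5 || 2*c != -7)
  WP_1: (c < -5 ==> (forall v_1. ((!(v_1 < -5)) && ((4/3)*v_1 != 5 || 2*v_1 != -7)))) && ((!(c < -5)) ==> ((4/3)*c != 5 || 2*c != -7))
  WP_2: (c < -5 ==> (forall v_2. ((v_2 < -5 ==> (forall v_1. ((!(v_1 < -5)) && ((4/3)*v_1 != 5 || 2*v_1 != -7)))) && ((!(v_2 < -5)) ==> ((4/3)*v_2 != 5 || 2*v_2 != -7))))) && ((!(c < -5)) ==> ((4/3)*c != 5 || 2*c != -7))
  WP_3: (c < -5 ==> (forall v_3. ((v_3 < -5 ==> (forall v_2. ((v_2 < -5 ==> (forall v_1. ((!(v_1 < -5)) && ((4/3)*v_1 != 5 || 2*v_1 != -7)))) && ((!(v_2 < -5)) ==> ((4/3)*v_2 != 5 || 2*v_2 != -7))))) && ((!(v_3 < -5)) ==> ((4/3)*v_3 != 5 || 2*v_3 != -7))))) && ((!(c < -5)) ==> ((4/3)*c != 5 || 2*c != -7))
So before the loop: (c < -5 ==> (forall v_3. ((v_3 < -5 ==> (forall v_2. ((v_2 < -5 ==> (forall v_1. ((!(v_1 < -5)) && ((4/3)*v_1 != 5 || 2*v_1 != -7)))) && ((!(v_2 < -5)) ==> ((4/3)*v_2 != 5 || 2*v_2 != -7))))) && ((!(v_3 < -5)) ==> ((4/3)*v_3 != 5 || 2*v_3 != -7))))) && ((!(c < -5)) ==> ((4/3)*c != 5 || 2*c != -7))
Before assert c - 8 < 1 || c + v - 1 > -7: (c < 9 || c + v > -6) && (c < -5 ==> (forall v_3. ((v_3 < -5 ==> (forall v_2. ((v_2 < -5 ==> (forall v_1. ((!(v_1 < -5)) && ((4/3)*v_1 != 5 || 2*v_1 != -7)))) && ((!(v_2 < -5)) ==> ((4/3)*v_2 != 5 || 2*v_2 != -7))))) && ((!(v_3 < -5)) ==> ((4/3)*v_3 != 5 || 2*v_3 != -7))))) && ((!(c < -5)) ==> ((4/3)*c != 5 || 2*c != -7))
Answer: WP = (c < 9 || c + v > -6) && (c < -5 ==> (forall v_3. ((v_3 < -5 ==> (forall v_2. ((v_2 < -5 ==> (forall v_1. ((!(v_1 < -5)) && ((4/3)*v_1 != 5 || 2*v_1 != -7)))) && ((!(v_2 < -5)) ==> ((4/3)*v_2 != 5 || 2*v_2 != -7))))) && ((!(v_3 < -5)) ==> ((4/3)*v_3 != 5 || 2*v_3 != -7))))) && ((!(c < -5)) ==> ((4/3)*c != 5 || 2*c != -7))


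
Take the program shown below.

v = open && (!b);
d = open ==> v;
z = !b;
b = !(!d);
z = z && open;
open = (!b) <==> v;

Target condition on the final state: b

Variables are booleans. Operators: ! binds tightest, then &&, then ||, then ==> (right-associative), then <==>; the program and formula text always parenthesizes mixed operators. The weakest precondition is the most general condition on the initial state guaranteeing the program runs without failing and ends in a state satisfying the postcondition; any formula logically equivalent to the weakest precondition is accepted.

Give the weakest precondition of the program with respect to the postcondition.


Working backward. After the program, b must hold.
Before open := (!b) <==> v: b
Before z := z && open: b
Before b := !(!d): d
Before z := !b: d
Before d := open ==> v: open ==> v
Before v := open && (!b): open ==> (open && (!b))
Answer: WP = open ==> (open && (!b))


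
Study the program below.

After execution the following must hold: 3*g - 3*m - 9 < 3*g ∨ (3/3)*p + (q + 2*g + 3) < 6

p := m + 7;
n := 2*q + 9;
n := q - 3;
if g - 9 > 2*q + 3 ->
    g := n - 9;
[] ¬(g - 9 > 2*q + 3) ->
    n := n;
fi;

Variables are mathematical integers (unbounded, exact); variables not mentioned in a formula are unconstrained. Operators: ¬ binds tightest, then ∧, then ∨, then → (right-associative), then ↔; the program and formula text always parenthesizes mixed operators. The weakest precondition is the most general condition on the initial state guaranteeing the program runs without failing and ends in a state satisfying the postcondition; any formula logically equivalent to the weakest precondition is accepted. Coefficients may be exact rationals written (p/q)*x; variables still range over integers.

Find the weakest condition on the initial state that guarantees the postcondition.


Working backward. After the program, the postcondition 3*g - 3*m - 9 < 3*g ∨ (3/3)*p + (q + 2*g + 3) < 6 must hold; in canonical form it is 3*m > -9 ∨ 2*g + p + q < 3.
Then branch requires 3*m > -9 ∨ 2*n + p + q < 21; else branch requires 3*m > -9 ∨ 2*g + p + q < 3.
Before the if: (g > 2*q + 12 → (3*m > -9 ∨ 2*n + p + q < 21)) ∧ ((¬(g > 2*q + 12)) → (3*m > -9 ∨ 2*g + p + q < 3))
Before n := q - 3: (g > 2*q + 12 → (3*m > -9 ∨ p + 3*q < 27)) ∧ ((¬(g > 2*q + 12)) → (3*m > -9 ∨ 2*g + p + q < 3))
Before n := 2*q + 9: (g > 2*q + 12 → (3*m > -9 ∨ p + 3*q < 27)) ∧ ((¬(g > 2*q + 12)) → (3*m > -9 ∨ 2*g + p + q < 3))
Before p := m + 7: (g > 2*q + 12 → (3*m > -9 ∨ m + 3*q < 20)) ∧ ((¬(g > 2*q + 12)) → (3*m > -9 ∨ 2*g + m + q < -4))
Answer: WP = (g > 2*q + 12 → (3*m > -9 ∨ m + 3*q < 20)) ∧ ((¬(g > 2*q + 12)) → (3*m > -9 ∨ 2*g + m + q < -4))


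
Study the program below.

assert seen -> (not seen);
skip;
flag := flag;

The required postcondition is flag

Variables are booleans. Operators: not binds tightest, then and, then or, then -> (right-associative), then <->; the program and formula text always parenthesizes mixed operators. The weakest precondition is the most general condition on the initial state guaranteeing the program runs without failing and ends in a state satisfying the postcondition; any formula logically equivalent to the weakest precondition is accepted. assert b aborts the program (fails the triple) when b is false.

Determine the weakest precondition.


Working backward. After the program, flag must hold.
Before flag := flag: flag
Before skip: flag
Before assert seen -> (not seen): (seen -> (not seen)) and flag
Answer: WP = (seen -> (not seen)) and flag


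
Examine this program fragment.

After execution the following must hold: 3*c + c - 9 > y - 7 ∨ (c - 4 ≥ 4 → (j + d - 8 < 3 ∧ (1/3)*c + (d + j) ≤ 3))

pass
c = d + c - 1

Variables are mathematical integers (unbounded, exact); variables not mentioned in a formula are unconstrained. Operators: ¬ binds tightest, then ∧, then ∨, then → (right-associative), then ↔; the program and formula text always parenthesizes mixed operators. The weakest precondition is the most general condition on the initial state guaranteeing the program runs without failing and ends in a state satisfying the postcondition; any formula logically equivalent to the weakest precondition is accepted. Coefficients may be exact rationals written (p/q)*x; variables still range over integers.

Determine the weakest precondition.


Working backward. After the program, the postcondition 3*c + c - 9 > y - 7 ∨ (c - 4 ≥ 4 → (j + d - 8 < 3 ∧ (1/3)*c + (d + j) ≤ 3)) must hold; in canonical form it is 4*c > y + 2 ∨ (c ≥ 8 → (d + j < 11 ∧ (1/3)*c + d + j ≤ 3)).
Before c := d + c - 1: 4*c + 4*d > y + 6 ∨ (c + d ≥ 9 → (d + j < 11 ∧ (1/3)*c + (4/3)*d + j ≤ 10/3))
Before skip: 4*c + 4*d > y + 6 ∨ (c + d ≥ 9 → (d + j < 11 ∧ (1/3)*c + (4/3)*d + j ≤ 10/3))
Answer: WP = 4*c + 4*d > y + 6 ∨ (c + d ≥ 9 → (d + j < 11 ∧ (1/3)*c + (4/3)*d + j ≤ 10/3))


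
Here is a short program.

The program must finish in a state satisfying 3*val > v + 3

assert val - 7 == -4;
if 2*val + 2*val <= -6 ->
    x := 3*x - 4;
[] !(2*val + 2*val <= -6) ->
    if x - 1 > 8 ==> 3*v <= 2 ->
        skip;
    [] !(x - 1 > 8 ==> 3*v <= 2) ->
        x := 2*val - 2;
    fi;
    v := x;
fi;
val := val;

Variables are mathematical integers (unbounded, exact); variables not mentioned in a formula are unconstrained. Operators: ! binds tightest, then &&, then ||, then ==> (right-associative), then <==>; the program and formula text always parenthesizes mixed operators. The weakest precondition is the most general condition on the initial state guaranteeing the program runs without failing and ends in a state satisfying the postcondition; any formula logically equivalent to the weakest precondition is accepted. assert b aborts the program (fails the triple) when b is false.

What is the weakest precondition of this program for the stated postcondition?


Working backward. After the program, 3*val > v + 3 must hold.
Before val := val: 3*val > v + 3
Then branch requires 3*val > v + 3; else branch requires ((x > 9 ==> 3*v <= 2) ==> 3*val > x + 3) && ((!(x > 9 ==> 3*v <= 2)) ==> val > 1).
Before the if: (4*val <= -6 ==> 3*val > v + 3) && ((!(4*val <= -6)) ==> (((x > 9 ==> 3*v <= 2) ==> 3*val > x + 3) && ((!(x > 9 ==> 3*v <= 2)) ==> val > 1)))
Before assert val - 7 == -4: val == 3 && (4*val <= -6 ==> 3*val > v + 3) && ((!(4*val <= -6)) ==> (((x > 9 ==> 3*v <= 2) ==> 3*val > x + 3) && ((!(x > 9 ==> 3*v <= 2)) ==> val > 1)))
Answer: WP = val == 3 && (4*val <= -6 ==> 3*val > v + 3) && ((!(4*val <= -6)) ==> (((x > 9 ==> 3*v <= 2) ==> 3*val > x + 3) && ((!(x > 9 ==> 3*v <= 2)) ==> val > 1)))


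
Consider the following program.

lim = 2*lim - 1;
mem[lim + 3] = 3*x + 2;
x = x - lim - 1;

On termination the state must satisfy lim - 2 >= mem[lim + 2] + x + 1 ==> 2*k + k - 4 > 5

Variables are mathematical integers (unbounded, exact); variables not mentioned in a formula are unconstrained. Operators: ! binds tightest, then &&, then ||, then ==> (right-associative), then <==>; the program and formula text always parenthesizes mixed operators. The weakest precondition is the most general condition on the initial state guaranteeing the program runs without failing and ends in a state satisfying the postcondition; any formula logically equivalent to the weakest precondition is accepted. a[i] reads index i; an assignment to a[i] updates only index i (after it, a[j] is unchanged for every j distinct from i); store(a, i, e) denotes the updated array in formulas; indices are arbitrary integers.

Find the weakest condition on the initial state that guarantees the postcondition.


Working backward. After the program, the postcondition lim - 2 >= mem[lim + 2] + x + 1 ==> 2*k + k - 4 > 5 must hold; in canonical form it is lim >= mem[lim + 2] + x + 3 ==> 3*k > 9.
Before x := x - lim - 1: 2*lim >= mem[lim + 2] + x + 2 ==> 3*k > 9
Before mem[lim + 3] := 3*x + 2: 2*lim >= store(mem, lim + 3, 3*x + 2)[lim + 2] + x + 2 ==> 3*k > 9
Before lim := 2*lim - 1: 4*lim >= store(mem, 2*lim + 2, 3*x + 2)[2*lim + 1] + x + 4 ==> 3*k > 9
Answer: WP = 4*lim >= store(mem, 2*lim + 2, 3*x + 2)[2*lim + 1] + x + 4 ==> 3*k > 9


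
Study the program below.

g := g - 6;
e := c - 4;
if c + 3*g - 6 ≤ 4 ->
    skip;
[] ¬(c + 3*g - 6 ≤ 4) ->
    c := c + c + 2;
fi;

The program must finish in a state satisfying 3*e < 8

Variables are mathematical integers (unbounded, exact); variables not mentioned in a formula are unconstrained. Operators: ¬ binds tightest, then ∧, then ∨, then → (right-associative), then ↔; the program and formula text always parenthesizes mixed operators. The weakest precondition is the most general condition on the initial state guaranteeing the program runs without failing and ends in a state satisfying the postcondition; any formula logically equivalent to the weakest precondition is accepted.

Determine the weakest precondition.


Working backward. After the program, 3*e < 8 must hold.
Then branch requires 3*e < 8; else branch requires 3*e < 8.
Before the if: (c + 3*g ≤ 10 → 3*e < 8) ∧ ((¬(c + 3*g ≤ 10)) → 3*e < 8)
Before e := c - 4: (c + 3*g ≤ 10 → 3*c < 20) ∧ ((¬(c + 3*g ≤ 10)) → 3*c < 20)
Before g := g - 6: (c + 3*g ≤ 28 → 3*c < 20) ∧ ((¬(c + 3*g ≤ 28)) → 3*c < 20)
Answer: WP = (c + 3*g ≤ 28 → 3*c < 20) ∧ ((¬(c + 3*g ≤ 28)) → 3*c < 20)


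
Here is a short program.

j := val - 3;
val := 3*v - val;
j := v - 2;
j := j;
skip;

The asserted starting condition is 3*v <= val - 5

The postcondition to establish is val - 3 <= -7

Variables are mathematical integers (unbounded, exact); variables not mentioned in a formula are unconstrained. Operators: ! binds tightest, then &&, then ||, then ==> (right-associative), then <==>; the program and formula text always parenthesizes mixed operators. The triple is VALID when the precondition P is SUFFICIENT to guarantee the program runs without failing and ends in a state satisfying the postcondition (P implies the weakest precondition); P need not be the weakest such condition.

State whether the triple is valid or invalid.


Working backward. After the program, the postcondition val - 3 <= -7 must hold; in canonical form it is val <= -4.
Before skip: val <= -4
Before j := j: val <= -4
Before j := v - 2: val <= -4
Before val := 3*v - val: 3*v <= val - 4
Before j := val - 3: 3*v <= val - 4
The weakest precondition is 3*v <= val - 4.
Check whether 3*v <= val - 5 implies it.
Every state satisfying the precondition satisfies the weakest precondition: the implication holds.
Answer: valid


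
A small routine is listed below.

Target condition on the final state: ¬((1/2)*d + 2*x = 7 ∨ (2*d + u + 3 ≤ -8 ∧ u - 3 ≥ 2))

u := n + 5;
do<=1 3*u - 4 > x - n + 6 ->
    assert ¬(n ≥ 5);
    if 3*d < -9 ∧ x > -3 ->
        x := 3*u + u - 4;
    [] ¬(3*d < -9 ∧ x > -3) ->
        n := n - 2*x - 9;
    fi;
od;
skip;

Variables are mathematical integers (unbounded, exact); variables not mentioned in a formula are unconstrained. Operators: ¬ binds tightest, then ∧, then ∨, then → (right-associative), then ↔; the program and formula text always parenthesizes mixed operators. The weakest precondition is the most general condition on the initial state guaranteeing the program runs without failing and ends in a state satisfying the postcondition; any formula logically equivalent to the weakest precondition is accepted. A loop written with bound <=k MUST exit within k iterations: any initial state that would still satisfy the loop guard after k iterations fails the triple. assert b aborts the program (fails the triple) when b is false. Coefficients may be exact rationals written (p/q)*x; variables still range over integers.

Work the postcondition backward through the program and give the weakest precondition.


Working backward. After the program, the postcondition ¬((1/2)*d + 2*x = 7 ∨ (2*d + u + 3 ≤ -8 ∧ u - 3 ≥ 2)) must hold; in canonical form it is ¬((1/2)*d + 2*x = 7 ∨ (2*d + u ≤ -11 ∧ u ≥ 5)).
Before skip: ¬((1/2)*d + 2*x = 7 ∨ (2*d + u ≤ -11 ∧ u ≥ 5))
Before the loop (bound <=1), unroll the exhaustion recursion (WP_0 = exit-now case; WP_j = one more guarded iteration, up to j = 1):
  WP_0: (¬(n + 3*u > x + 10)) ∧ (¬((1/2)*d + 2*x = 7 ∨ (2*d + u ≤ -11 ∧ u ≥ 5)))
  WP_1: (n + 3*u > x + 10 → ((¬(n ≥ 5)) ∧ ((3*d < -9 ∧ x > -3) → ((¬(n > u + 6)) ∧ (¬((1/2)*d + 8*u = 15 ∨ (2*d + u ≤ -11 ∧ u ≥ 5))))) ∧ ((¬(3*d < -9 ∧ x > -3)) → ((¬(n + 3*u > 3*x + 19)) ∧ (¬((1/2)*d + 2*x = 7 ∨ (2*d + u ≤ -11 ∧ u ≥ 5))))))) ∧ ((¬(n + 3*u > x + 10)) → (¬((1/2)*d + 2*x = 7 ∨ (2*d + u ≤ -11 ∧ u ≥ 5))))
So before the loop: (n + 3*u > x + 10 → ((¬(n ≥ 5)) ∧ ((3*d < -9 ∧ x > -3) → ((¬(n > u + 6)) ∧ (¬((1/2)*d + 8*u = 15 ∨ (2*d + u ≤ -11 ∧ u ≥ 5))))) ∧ ((¬(3*d < -9 ∧ x > -3)) → ((¬(n + 3*u > 3*x + 19)) ∧ (¬((1/2)*d + 2*x = 7 ∨ (2*d + u ≤ -11 ∧ u ≥ 5))))))) ∧ ((¬(n + 3*u > x + 10)) → (¬((1/2)*d + 2*x = 7 ∨ (2*d + u ≤ -11 ∧ u ≥ 5))))
Before u := n + 5: (4*n > x - 5 → ((¬(n ≥ 5)) ∧ ((3*d < -9 ∧ x > -3) → (¬((1/2)*d + 8*n = -25 ∨ (2*d + n ≤ -16 ∧ n ≥ 0)))) ∧ ((¬(3*d < -9 ∧ x > -3)) → ((¬(4*n > 3*x + 4)) ∧ (¬((1/2)*d + 2*x = 7 ∨ (2*d + n ≤ -16 ∧ n ≥ 0))))))) ∧ ((¬(4*n > x - 5)) → (¬((1/2)*d + 2*x = 7 ∨ (2*d + n ≤ -16 ∧ n ≥ 0))))
Answer: WP = (4*n > x - 5 → ((¬(n ≥ 5)) ∧ ((3*d < -9 ∧ x > -3) → (¬((1/2)*d + 8*n = -25 ∨ (2*d + n ≤ -16 ∧ n ≥ 0)))) ∧ ((¬(3*d < -9 ∧ x > -3)) → ((¬(4*n > 3*x + 4)) ∧ (¬((1/2)*d + 2*x = 7 ∨ (2*d + n ≤ -16 ∧ n ≥ 0))))))) ∧ ((¬(4*n > x - 5)) → (¬((1/2)*d + 2*x = 7 ∨ (2*d + n ≤ -16 ∧ n ≥ 0))))


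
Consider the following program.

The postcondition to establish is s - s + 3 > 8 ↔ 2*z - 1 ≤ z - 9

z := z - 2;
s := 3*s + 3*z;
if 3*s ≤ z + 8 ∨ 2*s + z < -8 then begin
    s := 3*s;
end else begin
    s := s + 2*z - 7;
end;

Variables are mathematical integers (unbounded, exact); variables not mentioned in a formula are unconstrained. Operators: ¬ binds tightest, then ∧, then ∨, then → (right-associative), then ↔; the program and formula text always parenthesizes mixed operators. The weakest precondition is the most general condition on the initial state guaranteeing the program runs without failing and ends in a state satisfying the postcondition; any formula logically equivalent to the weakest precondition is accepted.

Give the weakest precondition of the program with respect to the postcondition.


Working backward. After the program, the postcondition s - s + 3 > 8 ↔ 2*z - 1 ≤ z - 9 must hold; in canonical form it is ¬(z ≤ -8).
Then branch requires ¬(z ≤ -8); else branch requires ¬(z ≤ -8).
Before the if: ((3*s ≤ z + 8 ∨ 2*s + z < -8) → (¬(z ≤ -8))) ∧ ((¬(3*s ≤ z + 8 ∨ 2*s + z < -8)) → (¬(z ≤ -8)))
Before s := 3*s + 3*z: ((9*s + 8*z ≤ 8 ∨ 6*s + 7*z < -8) → (¬(z ≤ -8))) ∧ ((¬(9*s + 8*z ≤ 8 ∨ 6*s + 7*z < -8)) → (¬(z ≤ -8)))
Before z := z - 2: ((9*s + 8*z ≤ 24 ∨ 6*s + 7*z < 6) → (¬(z ≤ -6))) ∧ ((¬(9*s + 8*z ≤ 24 ∨ 6*s + 7*z < 6)) → (¬(z ≤ -6)))
Answer: WP = ((9*s + 8*z ≤ 24 ∨ 6*s + 7*z < 6) → (¬(z ≤ -6))) ∧ ((¬(9*s + 8*z ≤ 24 ∨ 6*s + 7*z < 6)) → (¬(z ≤ -6)))


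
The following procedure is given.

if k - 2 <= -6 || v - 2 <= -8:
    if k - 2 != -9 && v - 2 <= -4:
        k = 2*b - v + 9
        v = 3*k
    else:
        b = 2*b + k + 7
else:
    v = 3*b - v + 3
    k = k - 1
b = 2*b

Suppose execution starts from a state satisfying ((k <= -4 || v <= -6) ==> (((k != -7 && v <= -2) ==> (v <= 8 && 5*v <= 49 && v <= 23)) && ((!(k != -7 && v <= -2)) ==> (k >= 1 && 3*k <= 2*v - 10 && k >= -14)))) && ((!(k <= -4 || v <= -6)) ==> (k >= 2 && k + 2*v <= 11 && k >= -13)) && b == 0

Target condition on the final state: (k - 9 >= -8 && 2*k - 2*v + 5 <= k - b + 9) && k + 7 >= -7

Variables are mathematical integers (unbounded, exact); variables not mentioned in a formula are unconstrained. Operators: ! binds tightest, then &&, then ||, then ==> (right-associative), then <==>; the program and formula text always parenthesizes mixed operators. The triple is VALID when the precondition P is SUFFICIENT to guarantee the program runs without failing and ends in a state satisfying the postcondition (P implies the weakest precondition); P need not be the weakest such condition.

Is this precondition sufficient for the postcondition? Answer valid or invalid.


Working backward. After the program, the postcondition (k - 9 >= -8 && 2*k - 2*v + 5 <= k - b + 9) && k + 7 >= -7 must hold; in canonical form it is k >= 1 && b + k <= 2*v + 4 && k >= -14.
Before b := 2*b: k >= 1 && 2*b + k <= 2*v + 4 && k >= -14
Then branch requires ((k != -7 && v <= -2) ==> (2*b >= v - 8 && 5*v <= 8*b + 49 && 2*b >= v - 23)) && ((!(k != -7 && v <= -2)) ==> (k >= 1 && 4*b + 3*k <= 2*v - 10 && k >= -14)); else branch requires k >= 2 && k + 2*v <= 4*b + 11 && k >= -13.
Before the if: ((k <= -4 || v <= -6) ==> (((k != -7 && v <= -2) ==> (2*b >= v - 8 && 5*v <= 8*b + 49 && 2*b >= v - 23)) && ((!(k != -7 && v <= -2)) ==> (k >= 1 && 4*b + 3*k <= 2*v - 10 && k >= -14)))) && ((!(k <= -4 || v <= -6)) ==> (k >= 2 && k + 2*v <= 4*b + 11 && k >= -13))
The weakest precondition is ((k <= -4 || v <= -6) ==> (((k != -7 && v <= -2) ==> (2*b >= v - 8 && 5*v <= 8*b + 49 && 2*b >= v - 23)) && ((!(k != -7 && v <= -2)) ==> (k >= 1 && 4*b + 3*k <= 2*v - 10 && k >= -14)))) && ((!(k <= -4 || v <= -6)) ==> (k >= 2 && k + 2*v <= 4*b + 11 && k >= -13)).
Check whether ((k <= -4 || v <= -6) ==> (((k != -7 && v <= -2) ==> (v <= 8 && 5*v <= 49 && v <= 23)) && ((!(k != -7 && v <= -2)) ==> (k >= 1 && 3*k <= 2*v - 10 && k >= -14)))) && ((!(k <= -4 || v <= -6)) ==> (k >= 2 && k + 2*v <= 11 && k >= -13)) && b == 0 implies it.
Every state satisfying the precondition satisfies the weakest precondition: the implication holds.
Answer: valid
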